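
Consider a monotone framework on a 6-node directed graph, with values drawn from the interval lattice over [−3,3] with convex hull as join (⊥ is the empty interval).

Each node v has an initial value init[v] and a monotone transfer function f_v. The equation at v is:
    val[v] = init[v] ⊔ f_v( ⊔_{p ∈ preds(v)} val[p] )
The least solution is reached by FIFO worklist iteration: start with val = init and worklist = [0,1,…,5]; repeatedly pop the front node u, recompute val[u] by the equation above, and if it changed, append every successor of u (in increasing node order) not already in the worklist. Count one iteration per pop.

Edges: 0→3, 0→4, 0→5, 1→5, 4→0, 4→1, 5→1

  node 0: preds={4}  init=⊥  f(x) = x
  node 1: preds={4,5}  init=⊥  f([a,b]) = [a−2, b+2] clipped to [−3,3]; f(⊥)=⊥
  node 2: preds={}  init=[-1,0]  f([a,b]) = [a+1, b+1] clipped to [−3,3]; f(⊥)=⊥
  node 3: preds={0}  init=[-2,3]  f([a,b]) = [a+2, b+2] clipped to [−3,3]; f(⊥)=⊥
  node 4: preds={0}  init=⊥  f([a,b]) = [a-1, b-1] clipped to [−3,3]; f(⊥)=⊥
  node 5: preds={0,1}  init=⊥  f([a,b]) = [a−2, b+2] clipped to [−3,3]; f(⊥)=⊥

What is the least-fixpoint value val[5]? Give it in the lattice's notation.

⊥

Trace (6 dequeues):
  [1] u=0 | in ⊥ | out ⊥ | ==
  [2] u=1 | in ⊥ | out ⊥ | ==
  [3] u=2 | in ⊥ | out [-1,0] | ==
  [4] u=3 | in ⊥ | out [-2,3] | ==
  [5] u=4 | in ⊥ | out ⊥ | ==
  [6] u=5 | in ⊥ | out ⊥ | ==

Converged values:
  [0] ⊥
  [1] ⊥
  [2] [-1,0]
  [3] [-2,3]
  [4] ⊥
  [5] ⊥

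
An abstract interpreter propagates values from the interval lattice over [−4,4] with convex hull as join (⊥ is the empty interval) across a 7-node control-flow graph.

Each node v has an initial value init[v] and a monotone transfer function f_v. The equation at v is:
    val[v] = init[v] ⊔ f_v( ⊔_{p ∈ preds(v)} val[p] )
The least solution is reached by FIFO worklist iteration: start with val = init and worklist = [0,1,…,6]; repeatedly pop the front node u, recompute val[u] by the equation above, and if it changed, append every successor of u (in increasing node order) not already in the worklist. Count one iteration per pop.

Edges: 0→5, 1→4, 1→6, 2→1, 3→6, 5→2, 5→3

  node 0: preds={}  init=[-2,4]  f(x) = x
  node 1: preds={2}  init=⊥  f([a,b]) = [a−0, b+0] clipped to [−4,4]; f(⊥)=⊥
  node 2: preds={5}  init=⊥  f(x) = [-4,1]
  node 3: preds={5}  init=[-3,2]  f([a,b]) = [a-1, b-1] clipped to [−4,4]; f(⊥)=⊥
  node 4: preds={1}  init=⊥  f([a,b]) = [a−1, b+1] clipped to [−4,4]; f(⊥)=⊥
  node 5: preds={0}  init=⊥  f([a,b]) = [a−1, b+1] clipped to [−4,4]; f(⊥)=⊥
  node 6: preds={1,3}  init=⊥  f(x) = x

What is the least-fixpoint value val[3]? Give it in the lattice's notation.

Trace (12 dequeues):
  [1] u=0 | in ⊥ | out [-2,4] | ==
  [2] u=1 | in ⊥ | out ⊥ | ==
  [3] u=2 | in ⊥ | out [-4,1] | prev ⊥ | push {1}
  [4] u=3 | in ⊥ | out [-3,2] | ==
  [5] u=4 | in ⊥ | out ⊥ | ==
  [6] u=5 | in [-2,4] | out [-3,4] | prev ⊥ | push {2,3}
  [7] u=6 | in [-3,2] | out [-3,2] | prev ⊥ | push {}
  [8] u=1 | in [-4,1] | out [-4,1] | prev ⊥ | push {4,6}
  [9] u=2 | in [-3,4] | out [-4,1] | ==
  [10] u=3 | in [-3,4] | out [-4,3] | prev [-3,2] | push {}
  [11] u=4 | in [-4,1] | out [-4,2] | prev ⊥ | push {}
  [12] u=6 | in [-4,3] | out [-4,3] | prev [-3,2] | push {}

Converged values:
  [0] [-2,4]
  [1] [-4,1]
  [2] [-4,1]
  [3] [-4,3]
  [4] [-4,2]
  [5] [-3,4]
  [6] [-4,3]

[-4,3]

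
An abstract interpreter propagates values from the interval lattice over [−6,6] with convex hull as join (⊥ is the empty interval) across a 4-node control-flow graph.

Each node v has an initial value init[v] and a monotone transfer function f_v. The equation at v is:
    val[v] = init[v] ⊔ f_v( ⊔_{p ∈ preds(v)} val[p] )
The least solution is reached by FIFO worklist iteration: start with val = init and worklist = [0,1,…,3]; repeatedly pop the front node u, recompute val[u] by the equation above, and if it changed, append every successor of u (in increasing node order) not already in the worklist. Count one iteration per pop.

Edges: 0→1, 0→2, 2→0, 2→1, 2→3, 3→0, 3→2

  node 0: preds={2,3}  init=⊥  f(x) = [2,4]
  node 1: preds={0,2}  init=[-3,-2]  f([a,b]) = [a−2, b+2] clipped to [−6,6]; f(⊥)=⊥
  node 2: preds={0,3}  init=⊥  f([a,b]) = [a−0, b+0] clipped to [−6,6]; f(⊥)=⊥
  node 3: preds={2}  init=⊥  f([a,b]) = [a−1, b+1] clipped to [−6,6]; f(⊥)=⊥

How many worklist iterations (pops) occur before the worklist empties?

Worklist (45 pops):
  #1 pop 0: in=⊥ → [2,4] (was ⊥); enqueue []
  #2 pop 1: in=[2,4] → [-3,6] (was [-3,-2]); enqueue []
  #3 pop 2: in=[2,4] → [2,4] (was ⊥); enqueue [0,1]
  #4 pop 3: in=[2,4] → [1,5] (was ⊥); enqueue [2]
  #5 pop 0: in=[1,5] → [2,4] (no change)
  #6 pop 1: in=[2,4] → [-3,6] (no change)
  #7 pop 2: in=[1,5] → [1,5] (was [2,4]); enqueue [0,1,3]
  #8 pop 0: in=[1,5] → [2,4] (no change)
  #9 pop 1: in=[1,5] → [-3,6] (no change)
  #10 pop 3: in=[1,5] → [0,6] (was [1,5]); enqueue [0,2]
  #11 pop 0: in=[0,6] → [2,4] (no change)
  #12 pop 2: in=[0,6] → [0,6] (was [1,5]); enqueue [0,1,3]
  #13 pop 0: in=[0,6] → [2,4] (no change)
  #14 pop 1: in=[0,6] → [-3,6] (no change)
  #15 pop 3: in=[0,6] → [-1,6] (was [0,6]); enqueue [0,2]
  #16 pop 0: in=[-1,6] → [2,4] (no change)
  #17 pop 2: in=[-1,6] → [-1,6] (was [0,6]); enqueue [0,1,3]
  #18 pop 0: in=[-1,6] → [2,4] (no change)
  #19 pop 1: in=[-1,6] → [-3,6] (no change)
  #20 pop 3: in=[-1,6] → [-2,6] (was [-1,6]); enqueue [0,2]
  #21 pop 0: in=[-2,6] → [2,4] (no change)
  #22 pop 2: in=[-2,6] → [-2,6] (was [-1,6]); enqueue [0,1,3]
  #23 pop 0: in=[-2,6] → [2,4] (no change)
  #24 pop 1: in=[-2,6] → [-4,6] (was [-3,6]); enqueue []
  #25 pop 3: in=[-2,6] → [-3,6] (was [-2,6]); enqueue [0,2]
  #26 pop 0: in=[-3,6] → [2,4] (no change)
  #27 pop 2: in=[-3,6] → [-3,6] (was [-2,6]); enqueue [0,1,3]
  #28 pop 0: in=[-3,6] → [2,4] (no change)
  #29 pop 1: in=[-3,6] → [-5,6] (was [-4,6]); enqueue []
  #30 pop 3: in=[-3,6] → [-4,6] (was [-3,6]); enqueue [0,2]
  #31 pop 0: in=[-4,6] → [2,4] (no change)
  #32 pop 2: in=[-4,6] → [-4,6] (was [-3,6]); enqueue [0,1,3]
  #33 pop 0: in=[-4,6] → [2,4] (no change)
  #34 pop 1: in=[-4,6] → [-6,6] (was [-5,6]); enqueue []
  #35 pop 3: in=[-4,6] → [-5,6] (was [-4,6]); enqueue [0,2]
  #36 pop 0: in=[-5,6] → [2,4] (no change)
  #37 pop 2: in=[-5,6] → [-5,6] (was [-4,6]); enqueue [0,1,3]
  #38 pop 0: in=[-5,6] → [2,4] (no change)
  #39 pop 1: in=[-5,6] → [-6,6] (no change)
  #40 pop 3: in=[-5,6] → [-6,6] (was [-5,6]); enqueue [0,2]
  #41 pop 0: in=[-6,6] → [2,4] (no change)
  #42 pop 2: in=[-6,6] → [-6,6] (was [-5,6]); enqueue [0,1,3]
  #43 pop 0: in=[-6,6] → [2,4] (no change)
  #44 pop 1: in=[-6,6] → [-6,6] (no change)
  #45 pop 3: in=[-6,6] → [-6,6] (no change)

Fixpoint:
  val[0] = [2,4]
  val[1] = [-6,6]
  val[2] = [-6,6]
  val[3] = [-6,6]

45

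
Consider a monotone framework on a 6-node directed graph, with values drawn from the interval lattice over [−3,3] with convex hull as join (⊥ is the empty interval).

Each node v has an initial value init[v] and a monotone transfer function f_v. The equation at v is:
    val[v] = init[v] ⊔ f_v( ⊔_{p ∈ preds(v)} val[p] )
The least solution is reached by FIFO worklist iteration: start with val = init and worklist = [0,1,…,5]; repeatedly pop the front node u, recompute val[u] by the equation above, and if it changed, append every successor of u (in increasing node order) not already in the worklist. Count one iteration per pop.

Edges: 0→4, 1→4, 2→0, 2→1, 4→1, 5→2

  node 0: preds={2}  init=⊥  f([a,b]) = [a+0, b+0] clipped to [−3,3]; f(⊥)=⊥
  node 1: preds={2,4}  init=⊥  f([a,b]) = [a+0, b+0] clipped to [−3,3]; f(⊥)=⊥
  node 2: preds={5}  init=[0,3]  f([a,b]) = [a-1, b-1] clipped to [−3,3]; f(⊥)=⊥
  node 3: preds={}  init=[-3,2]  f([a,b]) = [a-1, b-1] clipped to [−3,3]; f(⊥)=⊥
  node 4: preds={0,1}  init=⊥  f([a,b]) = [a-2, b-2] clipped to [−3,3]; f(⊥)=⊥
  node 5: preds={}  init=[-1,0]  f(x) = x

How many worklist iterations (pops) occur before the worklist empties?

11

Worklist (11 pops):
  #1 pop 0: in=[0,3] → [0,3] (was ⊥); enqueue []
  #2 pop 1: in=[0,3] → [0,3] (was ⊥); enqueue []
  #3 pop 2: in=[-1,0] → [-2,3] (was [0,3]); enqueue [0,1]
  #4 pop 3: in=⊥ → [-3,2] (no change)
  #5 pop 4: in=[0,3] → [-2,1] (was ⊥); enqueue []
  #6 pop 5: in=⊥ → [-1,0] (no change)
  #7 pop 0: in=[-2,3] → [-2,3] (was [0,3]); enqueue [4]
  #8 pop 1: in=[-2,3] → [-2,3] (was [0,3]); enqueue []
  #9 pop 4: in=[-2,3] → [-3,1] (was [-2,1]); enqueue [1]
  #10 pop 1: in=[-3,3] → [-3,3] (was [-2,3]); enqueue [4]
  #11 pop 4: in=[-3,3] → [-3,1] (no change)

Fixpoint:
  val[0] = [-2,3]
  val[1] = [-3,3]
  val[2] = [-2,3]
  val[3] = [-3,2]
  val[4] = [-3,1]
  val[5] = [-1,0]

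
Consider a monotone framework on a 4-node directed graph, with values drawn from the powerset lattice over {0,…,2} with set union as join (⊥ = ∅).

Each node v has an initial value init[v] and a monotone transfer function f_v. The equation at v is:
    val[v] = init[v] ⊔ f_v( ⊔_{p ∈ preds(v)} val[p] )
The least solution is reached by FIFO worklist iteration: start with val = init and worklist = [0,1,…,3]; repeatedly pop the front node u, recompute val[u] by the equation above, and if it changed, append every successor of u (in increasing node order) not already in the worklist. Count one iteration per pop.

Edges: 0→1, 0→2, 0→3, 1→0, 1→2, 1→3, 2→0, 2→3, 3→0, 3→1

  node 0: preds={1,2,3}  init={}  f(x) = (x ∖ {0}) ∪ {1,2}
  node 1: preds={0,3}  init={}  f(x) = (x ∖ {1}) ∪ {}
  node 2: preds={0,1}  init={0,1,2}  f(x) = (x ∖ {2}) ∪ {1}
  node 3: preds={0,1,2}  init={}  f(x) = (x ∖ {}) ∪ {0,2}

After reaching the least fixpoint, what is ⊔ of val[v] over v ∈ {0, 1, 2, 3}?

{0,1,2}

Trace (9 dequeues):
  [1] u=0 | in {0,1,2} | out {1,2} | prev {} | push {}
  [2] u=1 | in {1,2} | out {2} | prev {} | push {0}
  [3] u=2 | in {1,2} | out {0,1,2} | ==
  [4] u=3 | in {0,1,2} | out {0,1,2} | prev {} | push {1}
  [5] u=0 | in {0,1,2} | out {1,2} | ==
  [6] u=1 | in {0,1,2} | out {0,2} | prev {2} | push {0,2,3}
  [7] u=0 | in {0,1,2} | out {1,2} | ==
  [8] u=2 | in {0,1,2} | out {0,1,2} | ==
  [9] u=3 | in {0,1,2} | out {0,1,2} | ==

Converged values:
  [0] {1,2}
  [1] {0,2}
  [2] {0,1,2}
  [3] {0,1,2}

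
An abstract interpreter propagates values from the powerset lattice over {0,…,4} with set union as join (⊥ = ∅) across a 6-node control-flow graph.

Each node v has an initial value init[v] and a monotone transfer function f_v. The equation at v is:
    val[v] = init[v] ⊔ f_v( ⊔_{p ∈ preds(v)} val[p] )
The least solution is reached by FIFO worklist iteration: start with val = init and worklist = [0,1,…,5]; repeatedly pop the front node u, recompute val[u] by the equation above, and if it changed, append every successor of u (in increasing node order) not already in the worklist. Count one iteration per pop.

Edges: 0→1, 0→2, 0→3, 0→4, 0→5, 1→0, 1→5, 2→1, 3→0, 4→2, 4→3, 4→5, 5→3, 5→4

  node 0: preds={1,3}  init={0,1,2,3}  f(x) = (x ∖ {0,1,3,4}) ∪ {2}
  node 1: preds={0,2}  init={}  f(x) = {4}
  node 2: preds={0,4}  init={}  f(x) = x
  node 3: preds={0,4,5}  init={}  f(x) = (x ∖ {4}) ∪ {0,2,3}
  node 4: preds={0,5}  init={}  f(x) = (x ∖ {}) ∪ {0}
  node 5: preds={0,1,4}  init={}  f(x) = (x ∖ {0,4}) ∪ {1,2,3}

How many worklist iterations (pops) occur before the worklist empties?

Worklist (11 pops):
  #1 pop 0: in={} → {0,1,2,3} (no change)
  #2 pop 1: in={0,1,2,3} → {4} (was {}); enqueue [0]
  #3 pop 2: in={0,1,2,3} → {0,1,2,3} (was {}); enqueue [1]
  #4 pop 3: in={0,1,2,3} → {0,1,2,3} (was {}); enqueue []
  #5 pop 4: in={0,1,2,3} → {0,1,2,3} (was {}); enqueue [2,3]
  #6 pop 5: in={0,1,2,3,4} → {1,2,3} (was {}); enqueue [4]
  #7 pop 0: in={0,1,2,3,4} → {0,1,2,3} (no change)
  #8 pop 1: in={0,1,2,3} → {4} (no change)
  #9 pop 2: in={0,1,2,3} → {0,1,2,3} (no change)
  #10 pop 3: in={0,1,2,3} → {0,1,2,3} (no change)
  #11 pop 4: in={0,1,2,3} → {0,1,2,3} (no change)

Fixpoint:
  val[0] = {0,1,2,3}
  val[1] = {4}
  val[2] = {0,1,2,3}
  val[3] = {0,1,2,3}
  val[4] = {0,1,2,3}
  val[5] = {1,2,3}

11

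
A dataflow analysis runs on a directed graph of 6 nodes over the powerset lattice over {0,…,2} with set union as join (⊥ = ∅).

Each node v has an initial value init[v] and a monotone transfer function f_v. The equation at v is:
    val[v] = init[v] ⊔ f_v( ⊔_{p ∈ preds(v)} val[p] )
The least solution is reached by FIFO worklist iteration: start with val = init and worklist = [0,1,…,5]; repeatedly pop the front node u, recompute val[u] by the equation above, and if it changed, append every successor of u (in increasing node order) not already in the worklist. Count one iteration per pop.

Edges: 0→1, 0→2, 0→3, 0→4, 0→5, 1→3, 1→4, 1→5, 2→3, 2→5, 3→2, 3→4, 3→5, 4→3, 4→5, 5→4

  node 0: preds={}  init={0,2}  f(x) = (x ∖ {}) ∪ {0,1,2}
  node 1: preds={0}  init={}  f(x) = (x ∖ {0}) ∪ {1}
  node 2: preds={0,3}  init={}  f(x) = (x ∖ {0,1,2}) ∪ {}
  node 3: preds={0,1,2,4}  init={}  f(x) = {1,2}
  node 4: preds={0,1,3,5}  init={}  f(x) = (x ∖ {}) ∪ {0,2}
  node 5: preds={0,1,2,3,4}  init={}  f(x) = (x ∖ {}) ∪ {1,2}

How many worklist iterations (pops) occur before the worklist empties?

Trace (9 dequeues):
  [1] u=0 | in {} | out {0,1,2} | prev {0,2} | push {}
  [2] u=1 | in {0,1,2} | out {1,2} | prev {} | push {}
  [3] u=2 | in {0,1,2} | out {} | ==
  [4] u=3 | in {0,1,2} | out {1,2} | prev {} | push {2}
  [5] u=4 | in {0,1,2} | out {0,1,2} | prev {} | push {3}
  [6] u=5 | in {0,1,2} | out {0,1,2} | prev {} | push {4}
  [7] u=2 | in {0,1,2} | out {} | ==
  [8] u=3 | in {0,1,2} | out {1,2} | ==
  [9] u=4 | in {0,1,2} | out {0,1,2} | ==

Converged values:
  [0] {0,1,2}
  [1] {1,2}
  [2] {}
  [3] {1,2}
  [4] {0,1,2}
  [5] {0,1,2}

9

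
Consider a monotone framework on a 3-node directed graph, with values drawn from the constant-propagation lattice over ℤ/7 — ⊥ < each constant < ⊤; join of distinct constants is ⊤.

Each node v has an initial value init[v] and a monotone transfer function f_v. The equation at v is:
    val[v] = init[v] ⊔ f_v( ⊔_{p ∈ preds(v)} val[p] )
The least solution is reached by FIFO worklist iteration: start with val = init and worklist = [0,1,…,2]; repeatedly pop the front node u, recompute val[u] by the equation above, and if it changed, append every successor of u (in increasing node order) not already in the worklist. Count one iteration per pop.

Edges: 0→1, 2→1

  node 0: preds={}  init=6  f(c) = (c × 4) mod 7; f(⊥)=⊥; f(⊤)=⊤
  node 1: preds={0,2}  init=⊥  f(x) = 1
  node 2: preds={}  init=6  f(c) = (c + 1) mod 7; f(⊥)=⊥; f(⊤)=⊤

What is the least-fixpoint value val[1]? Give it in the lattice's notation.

Worklist (3 pops):
  #1 pop 0: in=⊥ → 6 (no change)
  #2 pop 1: in=6 → 1 (was ⊥); enqueue []
  #3 pop 2: in=⊥ → 6 (no change)

Fixpoint:
  val[0] = 6
  val[1] = 1
  val[2] = 6

1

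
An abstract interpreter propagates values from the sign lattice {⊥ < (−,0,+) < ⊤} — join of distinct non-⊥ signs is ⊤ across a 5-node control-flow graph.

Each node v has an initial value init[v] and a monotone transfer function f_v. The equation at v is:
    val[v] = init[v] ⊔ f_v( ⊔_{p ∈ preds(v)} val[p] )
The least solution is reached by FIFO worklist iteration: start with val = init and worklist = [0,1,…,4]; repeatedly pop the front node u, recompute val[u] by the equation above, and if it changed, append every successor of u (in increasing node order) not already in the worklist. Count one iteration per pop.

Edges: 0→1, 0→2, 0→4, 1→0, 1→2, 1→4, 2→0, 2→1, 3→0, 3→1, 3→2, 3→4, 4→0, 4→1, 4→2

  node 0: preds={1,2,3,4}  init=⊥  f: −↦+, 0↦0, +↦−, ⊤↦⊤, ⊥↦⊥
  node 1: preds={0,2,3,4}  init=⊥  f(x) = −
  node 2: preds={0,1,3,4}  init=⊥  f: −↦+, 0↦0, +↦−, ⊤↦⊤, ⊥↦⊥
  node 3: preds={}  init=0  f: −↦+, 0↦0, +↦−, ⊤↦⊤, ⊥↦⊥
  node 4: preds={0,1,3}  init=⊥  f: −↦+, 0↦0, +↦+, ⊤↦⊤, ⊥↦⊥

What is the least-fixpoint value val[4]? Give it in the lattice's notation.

Iteration log — 9 steps:
  step 1. node 0  ⊔preds=0  new=0  old=⊥  +wl: 
  step 2. node 1  ⊔preds=0  new=−  old=⊥  +wl: 0
  step 3. node 2  ⊔preds=⊤  new=⊤  old=⊥  +wl: 1
  step 4. node 3  ⊔preds=⊥  new=0  stable
  step 5. node 4  ⊔preds=⊤  new=⊤  old=⊥  +wl: 2
  step 6. node 0  ⊔preds=⊤  new=⊤  old=0  +wl: 4
  step 7. node 1  ⊔preds=⊤  new=−  stable
  step 8. node 2  ⊔preds=⊤  new=⊤  stable
  step 9. node 4  ⊔preds=⊤  new=⊤  stable

Least fixpoint reached:
  node 0: ⊤
  node 1: −
  node 2: ⊤
  node 3: 0
  node 4: ⊤

⊤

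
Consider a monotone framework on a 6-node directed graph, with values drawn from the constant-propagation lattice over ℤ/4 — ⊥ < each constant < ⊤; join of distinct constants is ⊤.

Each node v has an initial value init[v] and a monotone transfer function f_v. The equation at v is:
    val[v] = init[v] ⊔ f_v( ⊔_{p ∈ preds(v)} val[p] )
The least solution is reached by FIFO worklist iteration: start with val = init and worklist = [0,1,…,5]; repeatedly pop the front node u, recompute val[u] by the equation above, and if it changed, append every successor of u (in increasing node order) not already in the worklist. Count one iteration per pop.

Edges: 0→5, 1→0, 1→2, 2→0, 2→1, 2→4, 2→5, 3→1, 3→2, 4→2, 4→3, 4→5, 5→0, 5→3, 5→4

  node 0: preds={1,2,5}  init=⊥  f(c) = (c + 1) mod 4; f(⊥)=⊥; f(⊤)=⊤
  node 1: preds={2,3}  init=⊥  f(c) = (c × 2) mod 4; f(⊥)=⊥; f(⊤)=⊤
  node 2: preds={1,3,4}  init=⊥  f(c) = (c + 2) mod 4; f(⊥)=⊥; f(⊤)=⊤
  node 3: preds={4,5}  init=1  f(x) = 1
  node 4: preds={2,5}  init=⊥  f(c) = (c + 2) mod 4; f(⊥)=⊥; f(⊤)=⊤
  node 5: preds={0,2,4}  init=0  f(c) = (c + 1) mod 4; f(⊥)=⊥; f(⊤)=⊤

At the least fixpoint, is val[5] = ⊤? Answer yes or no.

Worklist (13 pops):
  #1 pop 0: in=0 → 1 (was ⊥); enqueue []
  #2 pop 1: in=1 → 2 (was ⊥); enqueue [0]
  #3 pop 2: in=⊤ → ⊤ (was ⊥); enqueue [1]
  #4 pop 3: in=0 → 1 (no change)
  #5 pop 4: in=⊤ → ⊤ (was ⊥); enqueue [2,3]
  #6 pop 5: in=⊤ → ⊤ (was 0); enqueue [4]
  #7 pop 0: in=⊤ → ⊤ (was 1); enqueue [5]
  #8 pop 1: in=⊤ → ⊤ (was 2); enqueue [0]
  #9 pop 2: in=⊤ → ⊤ (no change)
  #10 pop 3: in=⊤ → 1 (no change)
  #11 pop 4: in=⊤ → ⊤ (no change)
  #12 pop 5: in=⊤ → ⊤ (no change)
  #13 pop 0: in=⊤ → ⊤ (no change)

Fixpoint:
  val[0] = ⊤
  val[1] = ⊤
  val[2] = ⊤
  val[3] = 1
  val[4] = ⊤
  val[5] = ⊤

yes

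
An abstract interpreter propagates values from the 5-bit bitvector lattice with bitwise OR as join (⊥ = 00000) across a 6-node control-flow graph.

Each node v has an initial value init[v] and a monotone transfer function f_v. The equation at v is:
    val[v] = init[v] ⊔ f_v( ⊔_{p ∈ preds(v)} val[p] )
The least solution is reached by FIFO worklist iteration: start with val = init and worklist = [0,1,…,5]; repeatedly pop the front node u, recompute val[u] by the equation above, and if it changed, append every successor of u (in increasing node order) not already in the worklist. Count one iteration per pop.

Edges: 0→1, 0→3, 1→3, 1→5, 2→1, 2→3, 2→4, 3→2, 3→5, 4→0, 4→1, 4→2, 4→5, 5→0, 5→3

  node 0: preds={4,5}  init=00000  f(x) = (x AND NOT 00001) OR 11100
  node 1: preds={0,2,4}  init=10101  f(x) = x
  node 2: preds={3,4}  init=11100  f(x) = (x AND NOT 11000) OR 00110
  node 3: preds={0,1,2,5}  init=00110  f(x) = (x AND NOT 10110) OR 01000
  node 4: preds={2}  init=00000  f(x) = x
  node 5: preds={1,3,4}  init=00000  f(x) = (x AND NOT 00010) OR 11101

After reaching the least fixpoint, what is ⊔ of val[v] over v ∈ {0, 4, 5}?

11111

Trace (17 dequeues):
  [1] u=0 | in 00000 | out 11100 | prev 00000 | push {}
  [2] u=1 | in 11100 | out 11101 | prev 10101 | push {}
  [3] u=2 | in 00110 | out 11110 | prev 11100 | push {1}
  [4] u=3 | in 11111 | out 01111 | prev 00110 | push {2}
  [5] u=4 | in 11110 | out 11110 | prev 00000 | push {0}
  [6] u=5 | in 11111 | out 11101 | prev 00000 | push {3}
  [7] u=1 | in 11110 | out 11111 | prev 11101 | push {5}
  [8] u=2 | in 11111 | out 11111 | prev 11110 | push {1,4}
  [9] u=0 | in 11111 | out 11110 | prev 11100 | push {}
  [10] u=3 | in 11111 | out 01111 | ==
  [11] u=5 | in 11111 | out 11101 | ==
  [12] u=1 | in 11111 | out 11111 | ==
  [13] u=4 | in 11111 | out 11111 | prev 11110 | push {0,1,2,5}
  [14] u=0 | in 11111 | out 11110 | ==
  [15] u=1 | in 11111 | out 11111 | ==
  [16] u=2 | in 11111 | out 11111 | ==
  [17] u=5 | in 11111 | out 11101 | ==

Converged values:
  [0] 11110
  [1] 11111
  [2] 11111
  [3] 01111
  [4] 11111
  [5] 11101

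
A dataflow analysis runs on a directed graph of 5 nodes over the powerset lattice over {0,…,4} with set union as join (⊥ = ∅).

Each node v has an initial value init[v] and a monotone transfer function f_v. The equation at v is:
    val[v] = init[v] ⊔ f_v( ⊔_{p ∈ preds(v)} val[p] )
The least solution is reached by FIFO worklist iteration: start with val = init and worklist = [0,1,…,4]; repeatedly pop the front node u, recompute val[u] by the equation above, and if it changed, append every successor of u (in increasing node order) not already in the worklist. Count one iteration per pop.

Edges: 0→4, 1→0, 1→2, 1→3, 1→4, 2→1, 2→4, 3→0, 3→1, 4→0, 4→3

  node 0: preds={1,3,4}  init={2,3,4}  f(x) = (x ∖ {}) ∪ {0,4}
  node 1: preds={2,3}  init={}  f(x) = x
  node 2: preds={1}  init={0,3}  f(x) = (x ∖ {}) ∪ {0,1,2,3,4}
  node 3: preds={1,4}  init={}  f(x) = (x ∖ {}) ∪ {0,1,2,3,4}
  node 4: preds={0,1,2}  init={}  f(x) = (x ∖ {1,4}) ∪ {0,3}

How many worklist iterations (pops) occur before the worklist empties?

Trace (11 dequeues):
  [1] u=0 | in {} | out {0,2,3,4} | prev {2,3,4} | push {}
  [2] u=1 | in {0,3} | out {0,3} | prev {} | push {0}
  [3] u=2 | in {0,3} | out {0,1,2,3,4} | prev {0,3} | push {1}
  [4] u=3 | in {0,3} | out {0,1,2,3,4} | prev {} | push {}
  [5] u=4 | in {0,1,2,3,4} | out {0,2,3} | prev {} | push {3}
  [6] u=0 | in {0,1,2,3,4} | out {0,1,2,3,4} | prev {0,2,3,4} | push {4}
  [7] u=1 | in {0,1,2,3,4} | out {0,1,2,3,4} | prev {0,3} | push {0,2}
  [8] u=3 | in {0,1,2,3,4} | out {0,1,2,3,4} | ==
  [9] u=4 | in {0,1,2,3,4} | out {0,2,3} | ==
  [10] u=0 | in {0,1,2,3,4} | out {0,1,2,3,4} | ==
  [11] u=2 | in {0,1,2,3,4} | out {0,1,2,3,4} | ==

Converged values:
  [0] {0,1,2,3,4}
  [1] {0,1,2,3,4}
  [2] {0,1,2,3,4}
  [3] {0,1,2,3,4}
  [4] {0,2,3}

11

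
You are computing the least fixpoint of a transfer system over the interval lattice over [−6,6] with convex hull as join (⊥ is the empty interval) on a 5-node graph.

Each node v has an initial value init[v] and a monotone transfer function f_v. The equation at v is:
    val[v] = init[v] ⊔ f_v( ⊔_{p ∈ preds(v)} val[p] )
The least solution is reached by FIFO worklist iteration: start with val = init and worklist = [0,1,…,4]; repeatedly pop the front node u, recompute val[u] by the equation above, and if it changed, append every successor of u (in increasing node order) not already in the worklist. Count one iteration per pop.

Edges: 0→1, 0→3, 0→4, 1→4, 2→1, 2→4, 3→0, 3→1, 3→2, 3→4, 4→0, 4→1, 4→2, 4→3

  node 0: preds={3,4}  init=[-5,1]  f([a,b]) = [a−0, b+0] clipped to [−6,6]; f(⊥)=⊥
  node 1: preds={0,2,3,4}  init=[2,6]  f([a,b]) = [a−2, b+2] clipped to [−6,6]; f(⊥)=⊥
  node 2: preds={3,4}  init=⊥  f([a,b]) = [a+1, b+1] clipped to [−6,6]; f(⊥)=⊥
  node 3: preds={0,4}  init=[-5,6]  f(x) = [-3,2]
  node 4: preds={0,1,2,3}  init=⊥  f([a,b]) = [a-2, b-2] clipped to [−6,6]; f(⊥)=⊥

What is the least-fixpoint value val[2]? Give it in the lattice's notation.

[-5,6]

Trace (11 dequeues):
  [1] u=0 | in [-5,6] | out [-5,6] | prev [-5,1] | push {}
  [2] u=1 | in [-5,6] | out [-6,6] | prev [2,6] | push {}
  [3] u=2 | in [-5,6] | out [-4,6] | prev ⊥ | push {1}
  [4] u=3 | in [-5,6] | out [-5,6] | ==
  [5] u=4 | in [-6,6] | out [-6,4] | prev ⊥ | push {0,2,3}
  [6] u=1 | in [-6,6] | out [-6,6] | ==
  [7] u=0 | in [-6,6] | out [-6,6] | prev [-5,6] | push {1,4}
  [8] u=2 | in [-6,6] | out [-5,6] | prev [-4,6] | push {}
  [9] u=3 | in [-6,6] | out [-5,6] | ==
  [10] u=1 | in [-6,6] | out [-6,6] | ==
  [11] u=4 | in [-6,6] | out [-6,4] | ==

Converged values:
  [0] [-6,6]
  [1] [-6,6]
  [2] [-5,6]
  [3] [-5,6]
  [4] [-6,4]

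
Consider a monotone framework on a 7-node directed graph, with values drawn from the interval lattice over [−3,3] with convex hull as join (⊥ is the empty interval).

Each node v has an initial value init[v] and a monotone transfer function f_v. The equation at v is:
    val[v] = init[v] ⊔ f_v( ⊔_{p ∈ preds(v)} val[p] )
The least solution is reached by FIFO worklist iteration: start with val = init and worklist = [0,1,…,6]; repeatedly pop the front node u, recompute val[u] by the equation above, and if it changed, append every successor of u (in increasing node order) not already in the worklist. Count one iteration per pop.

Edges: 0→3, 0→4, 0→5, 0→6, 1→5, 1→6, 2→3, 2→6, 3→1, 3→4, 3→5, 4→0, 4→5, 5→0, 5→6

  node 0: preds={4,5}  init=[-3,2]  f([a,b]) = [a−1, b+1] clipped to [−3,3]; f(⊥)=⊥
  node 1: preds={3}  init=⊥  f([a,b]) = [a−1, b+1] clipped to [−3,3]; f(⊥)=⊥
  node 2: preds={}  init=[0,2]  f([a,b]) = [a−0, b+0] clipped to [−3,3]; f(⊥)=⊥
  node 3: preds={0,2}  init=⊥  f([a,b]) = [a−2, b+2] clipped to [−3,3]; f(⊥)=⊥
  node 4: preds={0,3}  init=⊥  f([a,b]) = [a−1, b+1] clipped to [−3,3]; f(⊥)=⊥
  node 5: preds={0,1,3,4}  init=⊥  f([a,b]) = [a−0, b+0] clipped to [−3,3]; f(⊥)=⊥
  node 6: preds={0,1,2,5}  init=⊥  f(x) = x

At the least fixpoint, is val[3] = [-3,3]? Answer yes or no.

yes

Trace (13 dequeues):
  [1] u=0 | in ⊥ | out [-3,2] | ==
  [2] u=1 | in ⊥ | out ⊥ | ==
  [3] u=2 | in ⊥ | out [0,2] | ==
  [4] u=3 | in [-3,2] | out [-3,3] | prev ⊥ | push {1}
  [5] u=4 | in [-3,3] | out [-3,3] | prev ⊥ | push {0}
  [6] u=5 | in [-3,3] | out [-3,3] | prev ⊥ | push {}
  [7] u=6 | in [-3,3] | out [-3,3] | prev ⊥ | push {}
  [8] u=1 | in [-3,3] | out [-3,3] | prev ⊥ | push {5,6}
  [9] u=0 | in [-3,3] | out [-3,3] | prev [-3,2] | push {3,4}
  [10] u=5 | in [-3,3] | out [-3,3] | ==
  [11] u=6 | in [-3,3] | out [-3,3] | ==
  [12] u=3 | in [-3,3] | out [-3,3] | ==
  [13] u=4 | in [-3,3] | out [-3,3] | ==

Converged values:
  [0] [-3,3]
  [1] [-3,3]
  [2] [0,2]
  [3] [-3,3]
  [4] [-3,3]
  [5] [-3,3]
  [6] [-3,3]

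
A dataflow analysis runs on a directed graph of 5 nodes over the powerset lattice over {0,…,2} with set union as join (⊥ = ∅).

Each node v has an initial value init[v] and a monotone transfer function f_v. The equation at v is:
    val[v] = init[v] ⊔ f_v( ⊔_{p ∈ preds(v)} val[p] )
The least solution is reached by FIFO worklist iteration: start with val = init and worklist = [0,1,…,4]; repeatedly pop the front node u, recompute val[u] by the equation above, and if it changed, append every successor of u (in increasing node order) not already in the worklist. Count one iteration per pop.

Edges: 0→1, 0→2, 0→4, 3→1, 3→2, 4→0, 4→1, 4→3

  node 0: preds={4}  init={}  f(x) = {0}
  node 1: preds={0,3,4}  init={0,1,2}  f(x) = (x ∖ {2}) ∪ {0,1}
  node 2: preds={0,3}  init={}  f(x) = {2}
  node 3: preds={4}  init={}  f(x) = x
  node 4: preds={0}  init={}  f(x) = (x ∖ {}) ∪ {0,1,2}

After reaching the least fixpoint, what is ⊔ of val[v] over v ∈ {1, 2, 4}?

Trace (10 dequeues):
  [1] u=0 | in {} | out {0} | prev {} | push {}
  [2] u=1 | in {0} | out {0,1,2} | ==
  [3] u=2 | in {0} | out {2} | prev {} | push {}
  [4] u=3 | in {} | out {} | ==
  [5] u=4 | in {0} | out {0,1,2} | prev {} | push {0,1,3}
  [6] u=0 | in {0,1,2} | out {0} | ==
  [7] u=1 | in {0,1,2} | out {0,1,2} | ==
  [8] u=3 | in {0,1,2} | out {0,1,2} | prev {} | push {1,2}
  [9] u=1 | in {0,1,2} | out {0,1,2} | ==
  [10] u=2 | in {0,1,2} | out {2} | ==

Converged values:
  [0] {0}
  [1] {0,1,2}
  [2] {2}
  [3] {0,1,2}
  [4] {0,1,2}

{0,1,2}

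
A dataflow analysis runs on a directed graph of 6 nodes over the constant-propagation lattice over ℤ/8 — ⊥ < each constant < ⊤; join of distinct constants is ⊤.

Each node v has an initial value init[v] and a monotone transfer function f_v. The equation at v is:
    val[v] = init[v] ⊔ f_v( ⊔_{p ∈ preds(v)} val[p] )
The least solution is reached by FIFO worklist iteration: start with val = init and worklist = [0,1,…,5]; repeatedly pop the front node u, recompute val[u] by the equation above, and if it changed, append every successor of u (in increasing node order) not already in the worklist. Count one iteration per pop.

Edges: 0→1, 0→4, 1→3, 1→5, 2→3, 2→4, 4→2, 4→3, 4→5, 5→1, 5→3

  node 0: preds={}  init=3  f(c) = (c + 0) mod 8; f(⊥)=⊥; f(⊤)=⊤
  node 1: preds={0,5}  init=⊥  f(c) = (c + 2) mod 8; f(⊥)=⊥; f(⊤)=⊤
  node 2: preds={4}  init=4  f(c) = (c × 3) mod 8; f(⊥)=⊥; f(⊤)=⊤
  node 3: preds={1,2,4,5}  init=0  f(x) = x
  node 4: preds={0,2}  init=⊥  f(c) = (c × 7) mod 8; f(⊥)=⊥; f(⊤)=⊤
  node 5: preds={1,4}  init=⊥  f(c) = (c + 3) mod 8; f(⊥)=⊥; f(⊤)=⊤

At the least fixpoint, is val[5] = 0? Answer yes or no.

Iteration log — 12 steps:
  step 1. node 0  ⊔preds=⊥  new=3  stable
  step 2. node 1  ⊔preds=3  new=5  old=⊥  +wl: 
  step 3. node 2  ⊔preds=⊥  new=4  stable
  step 4. node 3  ⊔preds=⊤  new=⊤  old=0  +wl: 
  step 5. node 4  ⊔preds=⊤  new=⊤  old=⊥  +wl: 2,3
  step 6. node 5  ⊔preds=⊤  new=⊤  old=⊥  +wl: 1
  step 7. node 2  ⊔preds=⊤  new=⊤  old=4  +wl: 4
  step 8. node 3  ⊔preds=⊤  new=⊤  stable
  step 9. node 1  ⊔preds=⊤  new=⊤  old=5  +wl: 3,5
  step 10. node 4  ⊔preds=⊤  new=⊤  stable
  step 11. node 3  ⊔preds=⊤  new=⊤  stable
  step 12. node 5  ⊔preds=⊤  new=⊤  stable

Least fixpoint reached:
  node 0: 3
  node 1: ⊤
  node 2: ⊤
  node 3: ⊤
  node 4: ⊤
  node 5: ⊤

no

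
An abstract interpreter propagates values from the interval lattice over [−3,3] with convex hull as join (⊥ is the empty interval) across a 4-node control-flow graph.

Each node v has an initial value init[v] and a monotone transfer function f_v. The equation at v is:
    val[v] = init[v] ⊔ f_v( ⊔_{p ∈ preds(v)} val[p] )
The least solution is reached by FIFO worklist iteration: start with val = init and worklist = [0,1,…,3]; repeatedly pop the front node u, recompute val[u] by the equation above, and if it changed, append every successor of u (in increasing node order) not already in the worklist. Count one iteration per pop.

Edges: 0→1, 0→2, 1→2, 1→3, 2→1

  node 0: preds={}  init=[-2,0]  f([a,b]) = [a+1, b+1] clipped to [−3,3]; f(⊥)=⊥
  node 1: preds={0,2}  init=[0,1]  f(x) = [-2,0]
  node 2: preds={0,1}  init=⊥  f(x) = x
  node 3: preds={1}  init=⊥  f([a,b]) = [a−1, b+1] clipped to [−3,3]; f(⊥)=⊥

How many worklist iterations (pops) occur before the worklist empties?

5

Iteration log — 5 steps:
  step 1. node 0  ⊔preds=⊥  new=[-2,0]  stable
  step 2. node 1  ⊔preds=[-2,0]  new=[-2,1]  old=[0,1]  +wl: 
  step 3. node 2  ⊔preds=[-2,1]  new=[-2,1]  old=⊥  +wl: 1
  step 4. node 3  ⊔preds=[-2,1]  new=[-3,2]  old=⊥  +wl: 
  step 5. node 1  ⊔preds=[-2,1]  new=[-2,1]  stable

Least fixpoint reached:
  node 0: [-2,0]
  node 1: [-2,1]
  node 2: [-2,1]
  node 3: [-3,2]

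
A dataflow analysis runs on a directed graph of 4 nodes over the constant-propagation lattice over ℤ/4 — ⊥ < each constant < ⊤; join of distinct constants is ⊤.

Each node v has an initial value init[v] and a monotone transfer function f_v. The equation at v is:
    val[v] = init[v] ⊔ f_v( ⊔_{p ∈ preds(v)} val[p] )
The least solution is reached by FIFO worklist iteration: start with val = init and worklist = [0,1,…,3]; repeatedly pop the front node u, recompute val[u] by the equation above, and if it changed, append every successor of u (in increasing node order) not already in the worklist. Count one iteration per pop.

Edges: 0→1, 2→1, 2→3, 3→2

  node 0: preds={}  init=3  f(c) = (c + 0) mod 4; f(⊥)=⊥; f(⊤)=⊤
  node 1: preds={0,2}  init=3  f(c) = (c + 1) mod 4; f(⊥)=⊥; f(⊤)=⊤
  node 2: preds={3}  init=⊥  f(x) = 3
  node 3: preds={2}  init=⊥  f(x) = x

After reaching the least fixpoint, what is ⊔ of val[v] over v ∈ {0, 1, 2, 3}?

⊤

Iteration log — 6 steps:
  step 1. node 0  ⊔preds=⊥  new=3  stable
  step 2. node 1  ⊔preds=3  new=⊤  old=3  +wl: 
  step 3. node 2  ⊔preds=⊥  new=3  old=⊥  +wl: 1
  step 4. node 3  ⊔preds=3  new=3  old=⊥  +wl: 2
  step 5. node 1  ⊔preds=3  new=⊤  stable
  step 6. node 2  ⊔preds=3  new=3  stable

Least fixpoint reached:
  node 0: 3
  node 1: ⊤
  node 2: 3
  node 3: 3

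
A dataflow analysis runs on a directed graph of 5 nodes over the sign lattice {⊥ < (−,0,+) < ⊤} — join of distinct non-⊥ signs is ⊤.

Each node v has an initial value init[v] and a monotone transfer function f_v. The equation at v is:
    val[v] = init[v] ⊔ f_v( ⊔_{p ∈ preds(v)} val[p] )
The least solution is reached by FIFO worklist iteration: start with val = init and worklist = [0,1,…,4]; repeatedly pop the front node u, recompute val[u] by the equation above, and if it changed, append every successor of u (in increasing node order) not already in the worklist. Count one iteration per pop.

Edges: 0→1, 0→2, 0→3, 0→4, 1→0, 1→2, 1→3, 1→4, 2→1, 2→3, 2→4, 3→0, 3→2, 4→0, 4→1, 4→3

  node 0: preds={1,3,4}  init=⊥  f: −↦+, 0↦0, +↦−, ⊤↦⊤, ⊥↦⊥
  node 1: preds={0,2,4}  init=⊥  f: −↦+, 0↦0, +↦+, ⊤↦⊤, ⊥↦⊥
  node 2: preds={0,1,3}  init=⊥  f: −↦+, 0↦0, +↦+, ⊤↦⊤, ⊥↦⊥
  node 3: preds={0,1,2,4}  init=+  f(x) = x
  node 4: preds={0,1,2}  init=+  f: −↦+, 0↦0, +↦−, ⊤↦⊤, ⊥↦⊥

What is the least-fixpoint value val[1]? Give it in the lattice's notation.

⊤

Iteration log — 10 steps:
  step 1. node 0  ⊔preds=+  new=−  old=⊥  +wl: 
  step 2. node 1  ⊔preds=⊤  new=⊤  old=⊥  +wl: 0
  step 3. node 2  ⊔preds=⊤  new=⊤  old=⊥  +wl: 1
  step 4. node 3  ⊔preds=⊤  new=⊤  old=+  +wl: 2
  step 5. node 4  ⊔preds=⊤  new=⊤  old=+  +wl: 3
  step 6. node 0  ⊔preds=⊤  new=⊤  old=−  +wl: 4
  step 7. node 1  ⊔preds=⊤  new=⊤  stable
  step 8. node 2  ⊔preds=⊤  new=⊤  stable
  step 9. node 3  ⊔preds=⊤  new=⊤  stable
  step 10. node 4  ⊔preds=⊤  new=⊤  stable

Least fixpoint reached:
  node 0: ⊤
  node 1: ⊤
  node 2: ⊤
  node 3: ⊤
  node 4: ⊤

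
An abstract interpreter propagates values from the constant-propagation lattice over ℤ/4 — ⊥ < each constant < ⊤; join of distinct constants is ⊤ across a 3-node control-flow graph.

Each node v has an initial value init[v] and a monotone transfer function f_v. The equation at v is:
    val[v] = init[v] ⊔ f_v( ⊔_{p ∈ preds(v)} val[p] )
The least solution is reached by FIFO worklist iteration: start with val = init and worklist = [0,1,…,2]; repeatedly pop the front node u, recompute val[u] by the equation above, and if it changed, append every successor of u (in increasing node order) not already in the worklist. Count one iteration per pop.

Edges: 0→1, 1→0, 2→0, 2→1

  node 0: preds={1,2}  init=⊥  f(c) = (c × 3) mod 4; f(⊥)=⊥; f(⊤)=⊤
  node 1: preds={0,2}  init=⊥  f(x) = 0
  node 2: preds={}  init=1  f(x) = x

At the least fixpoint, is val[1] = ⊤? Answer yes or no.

Iteration log — 5 steps:
  step 1. node 0  ⊔preds=1  new=3  old=⊥  +wl: 
  step 2. node 1  ⊔preds=⊤  new=0  old=⊥  +wl: 0
  step 3. node 2  ⊔preds=⊥  new=1  stable
  step 4. node 0  ⊔preds=⊤  new=⊤  old=3  +wl: 1
  step 5. node 1  ⊔preds=⊤  new=0  stable

Least fixpoint reached:
  node 0: ⊤
  node 1: 0
  node 2: 1

no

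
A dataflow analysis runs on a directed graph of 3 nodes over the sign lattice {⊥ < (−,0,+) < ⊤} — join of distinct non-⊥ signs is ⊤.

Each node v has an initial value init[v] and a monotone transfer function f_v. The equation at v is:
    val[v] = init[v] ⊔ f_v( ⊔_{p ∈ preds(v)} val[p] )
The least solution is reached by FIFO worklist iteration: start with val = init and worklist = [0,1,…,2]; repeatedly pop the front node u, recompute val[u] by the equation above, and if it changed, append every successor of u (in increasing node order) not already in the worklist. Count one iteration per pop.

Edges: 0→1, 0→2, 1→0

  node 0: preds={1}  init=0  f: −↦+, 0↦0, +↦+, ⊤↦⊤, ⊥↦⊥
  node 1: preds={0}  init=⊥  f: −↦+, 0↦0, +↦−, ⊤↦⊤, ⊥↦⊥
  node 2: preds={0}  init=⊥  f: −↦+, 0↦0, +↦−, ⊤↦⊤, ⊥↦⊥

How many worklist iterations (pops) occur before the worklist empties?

4

Trace (4 dequeues):
  [1] u=0 | in ⊥ | out 0 | ==
  [2] u=1 | in 0 | out 0 | prev ⊥ | push {0}
  [3] u=2 | in 0 | out 0 | prev ⊥ | push {}
  [4] u=0 | in 0 | out 0 | ==

Converged values:
  [0] 0
  [1] 0
  [2] 0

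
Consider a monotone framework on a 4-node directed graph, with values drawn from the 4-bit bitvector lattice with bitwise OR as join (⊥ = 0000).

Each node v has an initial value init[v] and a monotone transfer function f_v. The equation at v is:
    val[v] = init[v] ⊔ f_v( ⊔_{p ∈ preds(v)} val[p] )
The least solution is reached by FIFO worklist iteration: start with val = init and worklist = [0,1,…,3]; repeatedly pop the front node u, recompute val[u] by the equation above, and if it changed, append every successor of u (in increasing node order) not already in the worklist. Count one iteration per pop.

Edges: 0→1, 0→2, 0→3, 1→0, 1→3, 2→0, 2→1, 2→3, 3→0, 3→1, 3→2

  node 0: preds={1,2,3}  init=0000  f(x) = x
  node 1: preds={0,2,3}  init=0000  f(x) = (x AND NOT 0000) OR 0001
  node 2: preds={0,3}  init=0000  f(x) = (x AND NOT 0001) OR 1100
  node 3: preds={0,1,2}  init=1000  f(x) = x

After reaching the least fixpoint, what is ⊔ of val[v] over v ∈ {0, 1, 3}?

1101

Iteration log — 9 steps:
  step 1. node 0  ⊔preds=1000  new=1000  old=0000  +wl: 
  step 2. node 1  ⊔preds=1000  new=1001  old=0000  +wl: 0
  step 3. node 2  ⊔preds=1000  new=1100  old=0000  +wl: 1
  step 4. node 3  ⊔preds=1101  new=1101  old=1000  +wl: 2
  step 5. node 0  ⊔preds=1101  new=1101  old=1000  +wl: 3
  step 6. node 1  ⊔preds=1101  new=1101  old=1001  +wl: 0
  step 7. node 2  ⊔preds=1101  new=1100  stable
  step 8. node 3  ⊔preds=1101  new=1101  stable
  step 9. node 0  ⊔preds=1101  new=1101  stable

Least fixpoint reached:
  node 0: 1101
  node 1: 1101
  node 2: 1100
  node 3: 1101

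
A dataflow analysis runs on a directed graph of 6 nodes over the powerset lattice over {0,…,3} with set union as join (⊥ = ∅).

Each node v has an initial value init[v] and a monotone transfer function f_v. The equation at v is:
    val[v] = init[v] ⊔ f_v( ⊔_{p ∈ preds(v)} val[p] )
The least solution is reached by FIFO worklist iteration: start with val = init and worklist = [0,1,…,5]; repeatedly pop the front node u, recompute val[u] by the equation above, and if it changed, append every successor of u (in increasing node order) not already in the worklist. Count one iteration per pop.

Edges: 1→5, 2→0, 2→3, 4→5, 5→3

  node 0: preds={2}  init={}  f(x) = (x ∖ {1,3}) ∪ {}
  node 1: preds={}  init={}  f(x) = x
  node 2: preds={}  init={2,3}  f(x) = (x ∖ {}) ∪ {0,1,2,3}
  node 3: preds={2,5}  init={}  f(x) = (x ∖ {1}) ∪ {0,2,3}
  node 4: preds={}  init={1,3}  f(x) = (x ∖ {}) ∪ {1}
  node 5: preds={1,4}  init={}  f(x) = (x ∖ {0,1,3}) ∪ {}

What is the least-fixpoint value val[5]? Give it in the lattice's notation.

Trace (7 dequeues):
  [1] u=0 | in {2,3} | out {2} | prev {} | push {}
  [2] u=1 | in {} | out {} | ==
  [3] u=2 | in {} | out {0,1,2,3} | prev {2,3} | push {0}
  [4] u=3 | in {0,1,2,3} | out {0,2,3} | prev {} | push {}
  [5] u=4 | in {} | out {1,3} | ==
  [6] u=5 | in {1,3} | out {} | ==
  [7] u=0 | in {0,1,2,3} | out {0,2} | prev {2} | push {}

Converged values:
  [0] {0,2}
  [1] {}
  [2] {0,1,2,3}
  [3] {0,2,3}
  [4] {1,3}
  [5] {}

{}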